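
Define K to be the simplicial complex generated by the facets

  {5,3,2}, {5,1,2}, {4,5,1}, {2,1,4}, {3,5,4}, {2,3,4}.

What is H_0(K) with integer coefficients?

H_0 = Z.

Take the total order 1 < 2 < 3 < 4 < 5 on the vertex set. Then K (dimension 2) consists of the simplices:

  0-simplices (5): [1], [2], [3], [4], [5]
  1-simplices (9): [1,2], [1,4], [1,5], [2,3], [2,4], [2,5], [3,4], [3,5], [4,5]
  2-simplices (6): [1,2,4], [1,2,5], [1,4,5], [2,3,4], [2,3,5], [3,4,5]

Hence C_0 ≅ Z^5, C_1 ≅ Z^9, C_2 ≅ Z^6.

∂_1: C_1 → C_0 sends each edge [p,q] (with p < q) to q − p.
As a 5×9 matrix over Z this has rank 4, with invariant factors (1,1,1,1).

Boundary ∂_2: C_2 → C_1 maps a triangle to the signed sum of its edges. For instance
  ∂[2,3,5] = [3,5] − [2,5] + [2,3],
  ∂[2,3,4] = [3,4] − [2,4] + [2,3].
The resulting 9×6 matrix has rank 5, and its Smith normal form has invariant factors (1,1,1,1,1).

Now H_k = ker ∂_k / im ∂_{k+1}, so:

  H_0: rank C_0 − rank ∂_1 = 5 − 4 = 1, and the invariant factors of ∂_1 are all 1, so H_0 ≅ Z.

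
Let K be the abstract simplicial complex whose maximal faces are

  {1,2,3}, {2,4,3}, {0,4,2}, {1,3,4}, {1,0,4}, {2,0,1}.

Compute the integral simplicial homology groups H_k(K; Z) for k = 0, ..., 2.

H_0 = Z,  H_1 = 0,  H_2 = Z.

Fix the vertex order 0 < 1 < 2 < 3 < 4 and write every simplex with vertices in increasing order. Then dim K = 2 and the simplices of K are:

  0-simplices (5): [0], [1], [2], [3], [4]
  1-simplices (9): [0,1], [0,2], [0,4], [1,2], [1,3], [1,4], [2,3], [2,4], [3,4]
  2-simplices (6): [0,1,2], [0,1,4], [0,2,4], [1,2,3], [1,3,4], [2,3,4]

Hence C_0 ≅ Z^5, C_1 ≅ Z^9, C_2 ≅ Z^6.

Boundary ∂_1: C_1 → C_0 maps an edge to its endpoints' difference, ∂[p,q] = q − p.
The 5×9 boundary matrix has rank 4 and Smith normal form diag(1,1,1,1).

∂_2: C_2 → C_1 sends each 2-simplex [p,q,r] to [q,r] − [p,r] + [p,q]. For instance
  ∂[0,1,4] = [1,4] − [0,4] + [0,1],
  ∂[1,3,4] = [3,4] − [1,4] + [1,3].
This gives a 9×6 integer matrix of rank 5; reducing to Smith normal form yields diagonal entries (1,1,1,1,1).

From H_k ≅ ker(∂_k) / im(∂_{k+1}) we obtain:

  H_0: rank C_0 − rank ∂_1 = 5 − 4 = 1, and the invariant factors of ∂_1 are all 1, so H_0 ≅ Z.
  H_1: rank ker ∂_1 − rank ∂_2 = (9 − 4) − 5 = 0, and the invariant factors of ∂_2 are all 1, so H_1 ≅ 0.
  H_2: rank ker ∂_2 − rank ∂_3 = (6 − 5) − 0 = 1, and there is no ∂_3, so H_2 ≅ Z.

As a check, the Euler characteristic is 5 − 9 + 6 = 2, which agrees with 1 − 0 + 1 = 2.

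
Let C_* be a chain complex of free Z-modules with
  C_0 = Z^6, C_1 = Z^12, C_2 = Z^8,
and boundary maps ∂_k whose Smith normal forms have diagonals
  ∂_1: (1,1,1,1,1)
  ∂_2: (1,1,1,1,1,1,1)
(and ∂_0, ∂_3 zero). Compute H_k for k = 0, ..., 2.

H_0: b_0 = 6 − 0 − 5 = 1; torsion from ∂_1 factors > 1: none. So H_0 ≅ Z.
H_1: b_1 = 12 − 5 − 7 = 0; torsion from ∂_2 factors > 1: none. So H_1 ≅ 0.
H_2: b_2 = 8 − 7 − 0 = 1; torsion from ∂_3 factors > 1: none. So H_2 ≅ Z.

H_0 ≅ Z,  H_1 = 0,  H_2 ≅ Z.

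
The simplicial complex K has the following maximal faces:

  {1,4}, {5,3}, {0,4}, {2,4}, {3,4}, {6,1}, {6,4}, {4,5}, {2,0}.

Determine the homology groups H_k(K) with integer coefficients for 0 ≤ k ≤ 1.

H_0 ≅ Z,  H_1 ≅ Z^3.

Fix the vertex order 0 < 1 < 2 < 3 < 4 < 5 < 6 and write every simplex with vertices in increasing order. Then dim K = 1 and the simplices of K are:

  0-simplices (7): [0], [1], [2], [3], [4], [5], [6]
  1-simplices (9): [0,2], [0,4], [1,4], [1,6], [2,4], [3,4], [3,5], [4,5], [4,6]

so the chain groups are C_0 ≅ Z^7, C_1 ≅ Z^9.

The boundary map ∂_1: C_1 → C_0 is given by ∂[p,q] = [q] − [p]. For instance
  ∂[3,4] = [4] − [3].
The 7×9 boundary matrix has rank 6 and Smith normal form diag(1,1,1,1,1,1).

Reading off H_k = ker ∂_k / im ∂_{k+1}:

  H_0: rank C_0 − rank ∂_1 = 7 − 6 = 1, and the invariant factors of ∂_1 are all 1, so H_0 = Z.
  H_1: rank ker ∂_1 − rank ∂_2 = (9 − 6) − 0 = 3, and there is no ∂_2, so H_1 = Z^3.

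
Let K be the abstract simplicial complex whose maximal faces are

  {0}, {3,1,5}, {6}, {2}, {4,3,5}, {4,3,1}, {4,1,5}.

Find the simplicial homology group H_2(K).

H_2 ≅ Z.

Take the total order 0 < 1 < 2 < 3 < 4 < 5 < 6 on the vertex set. Then K (dimension 2) consists of the simplices:

  0-simplices (7): [0], [1], [2], [3], [4], [5], [6]
  1-simplices (6): [1,3], [1,4], [1,5], [3,4], [3,5], [4,5]
  2-simplices (4): [1,3,4], [1,3,5], [1,4,5], [3,4,5]

so the chain groups are C_0 ≅ Z^7, C_1 ≅ Z^6, C_2 ≅ Z^4.

Boundary ∂_1: C_1 → C_0 is given by ∂[p,q] = [q] − [p]. For instance
  ∂[3,5] = [5] − [3].
As a 7×6 matrix over Z this has rank 3, with invariant factors (1,1,1).

Boundary ∂_2: C_2 → C_1 acts by ∂[p,q,r] = [q,r] − [p,r] + [p,q]. For instance
  ∂[1,3,5] = [3,5] − [1,5] + [1,3],
  ∂[3,4,5] = [4,5] − [3,5] + [3,4].
This gives a 6×4 integer matrix of rank 3; reducing to Smith normal form yields diagonal entries (1,1,1).

Now H_k = ker ∂_k / im ∂_{k+1}, so:

  H_2: rank ker ∂_2 − rank ∂_3 = (4 − 3) − 0 = 1, and there is no ∂_3, so H_2 = Z.

(K is a triangulation of the disjoint union of the 2-sphere S^2 and a set of 3 points.)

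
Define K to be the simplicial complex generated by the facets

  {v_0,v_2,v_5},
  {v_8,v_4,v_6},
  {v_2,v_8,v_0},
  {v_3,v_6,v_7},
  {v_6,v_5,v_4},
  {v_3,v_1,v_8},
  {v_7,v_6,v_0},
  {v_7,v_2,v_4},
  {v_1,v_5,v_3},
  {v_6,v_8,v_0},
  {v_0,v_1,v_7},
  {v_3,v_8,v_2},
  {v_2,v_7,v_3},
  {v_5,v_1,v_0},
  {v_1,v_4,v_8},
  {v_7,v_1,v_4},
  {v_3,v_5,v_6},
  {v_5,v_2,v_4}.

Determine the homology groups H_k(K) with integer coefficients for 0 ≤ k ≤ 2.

H_0 = Z,  H_1 = Z^2,  H_2 = Z.

Order the vertices as v_0 < v_1 < v_2 < v_3 < v_4 < v_5 < v_6 < v_7 < v_8. Listing each simplex with vertices in this order, K has dimension 2 with simplices:

  0-simplices (9): [v_0], [v_1], [v_2], [v_3], [v_4], [v_5], [v_6], [v_7], [v_8]
  1-simplices (27): (27 of them)
  2-simplices (18): (18 of them)

giving chain groups C_0 ≅ Z^9, C_1 ≅ Z^27, C_2 ≅ Z^18.

Boundary ∂_1: C_1 → C_0 maps an edge to its endpoints' difference, ∂[p,q] = q − p.
This gives a 9×27 integer matrix of rank 8; reducing to Smith normal form yields diagonal entries (1,1,1,1,1,1,1,1).

The boundary map ∂_2: C_2 → C_1 maps a triangle to the signed sum of its edges. For instance
  ∂[v_3,v_5,v_6] = [v_5,v_6] − [v_3,v_6] + [v_3,v_5],
  ∂[v_0,v_6,v_8] = [v_6,v_8] − [v_0,v_8] + [v_0,v_6].
As a 27×18 matrix over Z this has rank 17, with invariant factors (1,1,1,1,1,1,1,1,1,1,1,1,1,1,1,1,1).

Now H_k = ker ∂_k / im ∂_{k+1}, so:

  H_0: rank C_0 − rank ∂_1 = 9 − 8 = 1, and the invariant factors of ∂_1 are all 1, so H_0 = Z.
  H_1: rank ker ∂_1 − rank ∂_2 = (27 − 8) − 17 = 2, and the invariant factors of ∂_2 are all 1, so H_1 = Z^2.
  H_2: rank ker ∂_2 − rank ∂_3 = (18 − 17) − 0 = 1, and there is no ∂_3, so H_2 = Z.

(K is a triangulation of the torus T^2.)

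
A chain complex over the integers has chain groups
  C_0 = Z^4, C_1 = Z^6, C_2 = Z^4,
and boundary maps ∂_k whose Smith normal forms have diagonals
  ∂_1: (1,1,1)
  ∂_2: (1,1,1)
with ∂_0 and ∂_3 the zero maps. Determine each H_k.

H_0: b_0 = 4 − 0 − 3 = 1; torsion from ∂_1 factors > 1: none. So H_0 = Z.
H_1: b_1 = 6 − 3 − 3 = 0; torsion from ∂_2 factors > 1: none. So H_1 = 0.
H_2: b_2 = 4 − 3 − 0 = 1; torsion from ∂_3 factors > 1: none. So H_2 = Z.

H_0 = Z,  H_1 = 0,  H_2 = Z.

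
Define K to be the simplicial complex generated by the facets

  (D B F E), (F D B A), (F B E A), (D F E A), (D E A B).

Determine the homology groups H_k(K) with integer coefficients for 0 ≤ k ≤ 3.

H_0 = Z,  H_1 = 0,  H_2 = 0,  H_3 = Z.

We work with the vertex ordering A < B < D < E < F. The simplices of K, each written with vertices in increasing order, are:

  0-simplices (5): A, B, D, E, F
  1-simplices (10): AB, AD, AE, AF, BD, BE, BF, DE, DF, EF
  2-simplices (10): ABD, ABE, ABF, ADE, ADF, AEF, BDE, BDF, BEF, DEF
  3-simplices (5): ABDE, ABDF, ABEF, ADEF, BDEF

giving chain groups C_0 ≅ Z^5, C_1 ≅ Z^10, C_2 ≅ Z^10, C_3 ≅ Z^5.

∂_1: C_1 → C_0 is given by ∂[p,q] = [q] − [p]. For instance
  ∂BD = D − B.
The resulting 5×10 matrix has rank 4, and its Smith normal form has invariant factors (1,1,1,1).

The boundary map ∂_2: C_2 → C_1 sends each 2-simplex [p,q,r] to [q,r] − [p,r] + [p,q]. For instance
  ∂BEF = EF − BF + BE,
  ∂ABE = BE − AE + AB.
As a 10×10 matrix over Z this has rank 6, with invariant factors (1,1,1,1,1,1).

∂_3: C_3 → C_2 sends each 3-simplex σ to the alternating sum Σ_i (−1)^i (σ with its i-th vertex removed). For instance
  ∂BDEF = DEF − BEF + BDF − BDE,
  ∂ABDE = BDE − ADE + ABE − ABD.
This gives a 10×5 integer matrix of rank 4; reducing to Smith normal form yields diagonal entries (1,1,1,1).

From H_k ≅ ker(∂_k) / im(∂_{k+1}) we obtain:

  H_0: rank C_0 − rank ∂_1 = 5 − 4 = 1, and the invariant factors of ∂_1 are all 1, so H_0 ≅ Z.
  H_1: rank ker ∂_1 − rank ∂_2 = (10 − 4) − 6 = 0, and the invariant factors of ∂_2 are all 1, so H_1 ≅ 0.
  H_2: rank ker ∂_2 − rank ∂_3 = (10 − 6) − 4 = 0, and the invariant factors of ∂_3 are all 1, so H_2 ≅ 0.
  H_3: rank ker ∂_3 − rank ∂_4 = (5 − 4) − 0 = 1, and there is no ∂_4, so H_3 ≅ Z.

(K is a triangulation of the 3-sphere S^3.)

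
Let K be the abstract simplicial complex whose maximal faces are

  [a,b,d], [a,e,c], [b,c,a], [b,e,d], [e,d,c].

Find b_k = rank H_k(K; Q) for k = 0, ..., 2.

K has 5 vertices, 10 edges, 5 triangles.
rank ∂_0 = 0, rank ∂_1 = 4 ⇒ b_0 = 5 − 0 − 4 = 1; all invariant factors of ∂_1 are 1 so no torsion. So H_0 ≅ Z.
rank ∂_1 = 4, rank ∂_2 = 5 ⇒ b_1 = 10 − 4 − 5 = 1; all invariant factors of ∂_2 are 1 so no torsion. So H_1 ≅ Z.
rank ∂_2 = 5, rank ∂_3 = 0 ⇒ b_2 = 5 − 5 − 0 = 0. So H_2 ≅ 0.

b_0 = 1, b_1 = 1, b_2 = 0.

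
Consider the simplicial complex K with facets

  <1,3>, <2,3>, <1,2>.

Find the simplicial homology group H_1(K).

Fix the vertex order 1 < 2 < 3 and write every simplex with vertices in increasing order. Then dim K = 1 and the simplices of K are:

  0-simplices (3): [1], [2], [3]
  1-simplices (3): [1,2], [1,3], [2,3]

giving chain groups C_0 ≅ Z^3, C_1 ≅ Z^3.

Boundary ∂_1: C_1 → C_0 sends each edge [p,q] (with p < q) to q − p.
The resulting 3×3 matrix has rank 2, and its Smith normal form has invariant factors (1,1).

Reading off H_k = ker ∂_k / im ∂_{k+1}:

  H_1: rank ker ∂_1 − rank ∂_2 = (3 − 2) − 0 = 1, and there is no ∂_2, so H_1 ≅ Z.

H_1 ≅ Z.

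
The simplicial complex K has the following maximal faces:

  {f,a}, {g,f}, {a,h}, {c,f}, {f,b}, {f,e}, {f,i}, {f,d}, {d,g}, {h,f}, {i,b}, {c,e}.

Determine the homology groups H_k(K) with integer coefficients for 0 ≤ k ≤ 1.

H_0 = Z,  H_1 = Z^4.

Take the total order a < b < c < d < e < f < g < h < i on the vertex set. Then K (dimension 1) consists of the simplices:

  0-simplices (9): a, b, c, d, e, f, g, h, i
  1-simplices (12): af, ah, bf, bi, ce, cf, df, dg, ef, fg, fh, fi

giving chain groups C_0 ≅ Z^9, C_1 ≅ Z^12.

The boundary map ∂_1: C_1 → C_0 maps an edge to its endpoints' difference, ∂[p,q] = q − p.
The resulting 9×12 matrix has rank 8, and its Smith normal form has invariant factors (1,1,1,1,1,1,1,1).

From H_k ≅ ker(∂_k) / im(∂_{k+1}) we obtain:

  H_0: rank C_0 − rank ∂_1 = 9 − 8 = 1, and the invariant factors of ∂_1 are all 1, so H_0 ≅ Z.
  H_1: rank ker ∂_1 − rank ∂_2 = (12 − 8) − 0 = 4, and there is no ∂_2, so H_1 ≅ Z^4.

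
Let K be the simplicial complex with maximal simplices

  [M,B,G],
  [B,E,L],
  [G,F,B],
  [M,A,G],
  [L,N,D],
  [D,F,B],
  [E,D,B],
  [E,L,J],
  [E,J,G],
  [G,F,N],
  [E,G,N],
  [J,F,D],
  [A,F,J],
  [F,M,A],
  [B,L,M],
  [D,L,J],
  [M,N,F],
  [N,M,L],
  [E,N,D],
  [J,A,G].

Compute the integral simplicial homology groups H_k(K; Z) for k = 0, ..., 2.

We work with the vertex ordering A < B < D < E < F < G < J < L < M < N. The simplices of K, each written with vertices in increasing order, are:

  0-simplices (10): A, B, D, E, F, G, J, L, M, N
  1-simplices (30): AF, AG, AJ, AM, BD, BE, BF, BG, BL, BM, DE, DF, DJ, DL, DN, EG, EJ, EL, EN, FG, FJ, FM, FN, GJ, GM, GN, JL, LM, LN, MN
  2-simplices (20): AFJ, AFM, AGJ, AGM, BDE, BDF, BEL, BFG, BGM, BLM, DEN, DFJ, DJL, DLN, EGJ, EGN, EJL, FGN, FMN, LMN

giving chain groups C_0 ≅ Z^10, C_1 ≅ Z^30, C_2 ≅ Z^20.

The boundary map ∂_1: C_1 → C_0 is given by ∂[p,q] = [q] − [p].
As a 10×30 matrix over Z this has rank 9, with invariant factors (1,1,1,1,1,1,1,1,1).

The boundary map ∂_2: C_2 → C_1 sends each 2-simplex [p,q,r] to [q,r] − [p,r] + [p,q]. For instance
  ∂DJL = JL − DL + DJ,
  ∂FMN = MN − FN + FM.
As a 30×20 matrix over Z this has rank 20, with invariant factors (1,1,1,1,1,1,1,1,1,1,1,1,1,1,1,1,1,1,1,2).

Computing H_k = (kernel of ∂_k) / (image of ∂_{k+1}):

  H_0: rank C_0 − rank ∂_1 = 10 − 9 = 1, and the invariant factors of ∂_1 are all 1, so H_0 ≅ Z.
  H_1: rank ker ∂_1 − rank ∂_2 = (30 − 9) − 20 = 1, and ∂_2 has invariant factor 2 > 1, so H_1 ≅ Z ⊕ Z_2.
  H_2: rank ker ∂_2 − rank ∂_3 = (20 − 20) − 0 = 0, and there is no ∂_3, so H_2 ≅ 0.

H_0 = Z,  H_1 = Z ⊕ Z_2,  H_2 = 0.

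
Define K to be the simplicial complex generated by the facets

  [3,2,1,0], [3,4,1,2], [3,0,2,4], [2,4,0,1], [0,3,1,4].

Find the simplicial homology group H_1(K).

Order the vertices as 0 < 1 < 2 < 3 < 4. Listing each simplex with vertices in this order, K has dimension 3 with simplices:

  0-simplices (5): [0], [1], [2], [3], [4]
  1-simplices (10): [0,1], [0,2], [0,3], [0,4], [1,2], [1,3], [1,4], [2,3], [2,4], [3,4]
  2-simplices (10): [0,1,2], [0,1,3], [0,1,4], [0,2,3], [0,2,4], [0,3,4], [1,2,3], [1,2,4], [1,3,4], [2,3,4]
  3-simplices (5): [0,1,2,3], [0,1,2,4], [0,1,3,4], [0,2,3,4], [1,2,3,4]

giving chain groups C_0 ≅ Z^5, C_1 ≅ Z^10, C_2 ≅ Z^10, C_3 ≅ Z^5.

Boundary ∂_1: C_1 → C_0 maps an edge to its endpoints' difference, ∂[p,q] = q − p. For instance
  ∂[0,2] = [2] − [0].
The resulting 5×10 matrix has rank 4, and its Smith normal form has invariant factors (1,1,1,1).

Boundary ∂_2: C_2 → C_1 sends each 2-simplex [p,q,r] to [q,r] − [p,r] + [p,q]. For instance
  ∂[1,3,4] = [3,4] − [1,4] + [1,3],
  ∂[1,2,3] = [2,3] − [1,3] + [1,2].
The 10×10 boundary matrix has rank 6 and Smith normal form diag(1,1,1,1,1,1).

The boundary map ∂_3: C_3 → C_2 sends each 3-simplex σ to the alternating sum Σ_i (−1)^i (σ with its i-th vertex removed). For instance
  ∂[0,1,3,4] = [1,3,4] − [0,3,4] + [0,1,4] − [0,1,3],
  ∂[0,1,2,4] = [1,2,4] − [0,2,4] + [0,1,4] − [0,1,2].
The resulting 10×5 matrix has rank 4, and its Smith normal form has invariant factors (1,1,1,1).

Now H_k = ker ∂_k / im ∂_{k+1}, so:

  H_1: rank ker ∂_1 − rank ∂_2 = (10 − 4) − 6 = 0, and the invariant factors of ∂_2 are all 1, so H_1 ≅ 0.

H_1 = 0.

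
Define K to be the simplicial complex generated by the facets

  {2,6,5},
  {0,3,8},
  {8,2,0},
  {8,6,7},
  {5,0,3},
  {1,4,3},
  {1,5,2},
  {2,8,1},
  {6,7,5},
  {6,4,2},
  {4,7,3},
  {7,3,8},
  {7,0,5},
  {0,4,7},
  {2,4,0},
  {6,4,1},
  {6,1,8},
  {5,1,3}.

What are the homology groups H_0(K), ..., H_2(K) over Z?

H_0 = Z,  H_1 = Z ⊕ Z/2,  H_2 = 0.

Fix the vertex order 0 < 1 < 2 < 3 < 4 < 5 < 6 < 7 < 8 and write every simplex with vertices in increasing order. Then dim K = 2 and the simplices of K are:

  0-simplices (9): [0], [1], [2], [3], [4], [5], [6], [7], [8]
  1-simplices (27): (27 of them)
  2-simplices (18): [0,2,4], [0,2,8], [0,3,5], [0,3,8], [0,4,7], [0,5,7], [1,2,5], [1,2,8], [1,3,4], [1,3,5], [1,4,6], [1,6,8], [2,4,6], [2,5,6], [3,4,7], [3,7,8], [5,6,7], [6,7,8]

giving chain groups C_0 ≅ Z^9, C_1 ≅ Z^27, C_2 ≅ Z^18.

Boundary ∂_1: C_1 → C_0 sends each edge [p,q] (with p < q) to q − p. For instance
  ∂[1,2] = [2] − [1].
The 9×27 boundary matrix has rank 8 and Smith normal form diag(1,1,1,1,1,1,1,1).

∂_2: C_2 → C_1 sends each 2-simplex [p,q,r] to [q,r] − [p,r] + [p,q]. For instance
  ∂[0,3,8] = [3,8] − [0,8] + [0,3],
  ∂[3,7,8] = [7,8] − [3,8] + [3,7].
As a 27×18 matrix over Z this has rank 18, with invariant factors (1,1,1,1,1,1,1,1,1,1,1,1,1,1,1,1,1,2).

From H_k ≅ ker(∂_k) / im(∂_{k+1}) we obtain:

  H_0: rank C_0 − rank ∂_1 = 9 − 8 = 1, and the invariant factors of ∂_1 are all 1, so H_0 = Z.
  H_1: rank ker ∂_1 − rank ∂_2 = (27 − 8) − 18 = 1, and ∂_2 has invariant factor 2 > 1, so H_1 = Z ⊕ Z/2.
  H_2: rank ker ∂_2 − rank ∂_3 = (18 − 18) − 0 = 0, and there is no ∂_3, so H_2 = 0.

(K is a triangulation of the Klein bottle.)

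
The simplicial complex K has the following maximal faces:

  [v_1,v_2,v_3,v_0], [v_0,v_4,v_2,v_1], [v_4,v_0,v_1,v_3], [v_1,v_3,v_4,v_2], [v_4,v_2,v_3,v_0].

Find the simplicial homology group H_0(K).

H_0 = Z.

Take the total order v_0 < v_1 < v_2 < v_3 < v_4 on the vertex set. Then K (dimension 3) consists of the simplices:

  0-simplices (5): [v_0], [v_1], [v_2], [v_3], [v_4]
  1-simplices (10): [v_0,v_1], [v_0,v_2], [v_0,v_3], [v_0,v_4], [v_1,v_2], [v_1,v_3], [v_1,v_4], [v_2,v_3], [v_2,v_4], [v_3,v_4]
  2-simplices (10): [v_0,v_1,v_2], [v_0,v_1,v_3], [v_0,v_1,v_4], [v_0,v_2,v_3], [v_0,v_2,v_4], [v_0,v_3,v_4], [v_1,v_2,v_3], [v_1,v_2,v_4], [v_1,v_3,v_4], [v_2,v_3,v_4]
  3-simplices (5): [v_0,v_1,v_2,v_3], [v_0,v_1,v_2,v_4], [v_0,v_1,v_3,v_4], [v_0,v_2,v_3,v_4], [v_1,v_2,v_3,v_4]

giving chain groups C_0 ≅ Z^5, C_1 ≅ Z^10, C_2 ≅ Z^10, C_3 ≅ Z^5.

Boundary ∂_1: C_1 → C_0 is given by ∂[p,q] = [q] − [p]. For instance
  ∂[v_0,v_2] = [v_2] − [v_0].
As a 5×10 matrix over Z this has rank 4, with invariant factors (1,1,1,1).

The boundary map ∂_2: C_2 → C_1 sends each 2-simplex [p,q,r] to [q,r] − [p,r] + [p,q]. For instance
  ∂[v_2,v_3,v_4] = [v_3,v_4] − [v_2,v_4] + [v_2,v_3],
  ∂[v_0,v_3,v_4] = [v_3,v_4] − [v_0,v_4] + [v_0,v_3].
The resulting 10×10 matrix has rank 6, and its Smith normal form has invariant factors (1,1,1,1,1,1).

Boundary ∂_3: C_3 → C_2 sends each 3-simplex σ to the alternating sum Σ_i (−1)^i (σ with its i-th vertex removed). For instance
  ∂[v_1,v_2,v_3,v_4] = [v_2,v_3,v_4] − [v_1,v_3,v_4] + [v_1,v_2,v_4] − [v_1,v_2,v_3],
  ∂[v_0,v_1,v_3,v_4] = [v_1,v_3,v_4] − [v_0,v_3,v_4] + [v_0,v_1,v_4] − [v_0,v_1,v_3].
The 10×5 boundary matrix has rank 4 and Smith normal form diag(1,1,1,1).

Reading off H_k = ker ∂_k / im ∂_{k+1}:

  H_0: rank C_0 − rank ∂_1 = 5 − 4 = 1, and the invariant factors of ∂_1 are all 1, so H_0 = Z.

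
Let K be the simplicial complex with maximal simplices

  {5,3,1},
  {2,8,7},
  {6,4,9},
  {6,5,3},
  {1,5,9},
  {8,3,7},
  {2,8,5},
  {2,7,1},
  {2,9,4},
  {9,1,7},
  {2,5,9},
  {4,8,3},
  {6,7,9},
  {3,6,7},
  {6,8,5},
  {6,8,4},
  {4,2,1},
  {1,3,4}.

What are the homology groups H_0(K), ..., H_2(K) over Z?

H_0 = Z,  H_1 = Z × Z/2,  H_2 = 0.

Take the total order 1 < 2 < 3 < 4 < 5 < 6 < 7 < 8 < 9 on the vertex set. Then K (dimension 2) consists of the simplices:

  0-simplices (9): [1], [2], [3], [4], [5], [6], [7], [8], [9]
  1-simplices (27): (27 of them)
  2-simplices (18): [1,2,4], [1,2,7], [1,3,4], [1,3,5], [1,5,9], [1,7,9], [2,4,9], [2,5,8], [2,5,9], [2,7,8], [3,4,8], [3,5,6], [3,6,7], [3,7,8], [4,6,8], [4,6,9], [5,6,8], [6,7,9]

Hence C_0 ≅ Z^9, C_1 ≅ Z^27, C_2 ≅ Z^18.

Boundary ∂_1: C_1 → C_0 sends each edge [p,q] (with p < q) to q − p.
As a 9×27 matrix over Z this has rank 8, with invariant factors (1,1,1,1,1,1,1,1).

The boundary map ∂_2: C_2 → C_1 acts by ∂[p,q,r] = [q,r] − [p,r] + [p,q]. For instance
  ∂[4,6,9] = [6,9] − [4,9] + [4,6],
  ∂[6,7,9] = [7,9] − [6,9] + [6,7].
The resulting 27×18 matrix has rank 18, and its Smith normal form has invariant factors (1,1,1,1,1,1,1,1,1,1,1,1,1,1,1,1,1,2).

Computing H_k = (kernel of ∂_k) / (image of ∂_{k+1}):

  H_0: rank C_0 − rank ∂_1 = 9 − 8 = 1, and the invariant factors of ∂_1 are all 1, so H_0 = Z.
  H_1: rank ker ∂_1 − rank ∂_2 = (27 − 8) − 18 = 1, and ∂_2 has invariant factor 2 > 1, so H_1 = Z × Z/2.
  H_2: rank ker ∂_2 − rank ∂_3 = (18 − 18) − 0 = 0, and there is no ∂_3, so H_2 = 0.

As a check, the Euler characteristic is 9 − 27 + 18 = 0, which agrees with 1 − 1 + 0 = 0.
(K is a triangulation of the Klein bottle.)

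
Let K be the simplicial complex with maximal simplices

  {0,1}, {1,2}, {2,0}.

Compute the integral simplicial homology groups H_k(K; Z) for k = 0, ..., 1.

H_0 ≅ Z,  H_1 ≅ Z.

Take the total order 0 < 1 < 2 on the vertex set. Then K (dimension 1) consists of the simplices:

  0-simplices (3): [0], [1], [2]
  1-simplices (3): [0,1], [0,2], [1,2]

Hence C_0 ≅ Z^3, C_1 ≅ Z^3.

The boundary map ∂_1: C_1 → C_0 sends each edge [p,q] (with p < q) to q − p. For instance
  ∂[0,2] = [2] − [0].
The 3×3 boundary matrix has rank 2 and Smith normal form diag(1,1).

Now H_k = ker ∂_k / im ∂_{k+1}, so:

  H_0: rank C_0 − rank ∂_1 = 3 − 2 = 1, and the invariant factors of ∂_1 are all 1, so H_0 = Z.
  H_1: rank ker ∂_1 − rank ∂_2 = (3 − 2) − 0 = 1, and there is no ∂_2, so H_1 = Z.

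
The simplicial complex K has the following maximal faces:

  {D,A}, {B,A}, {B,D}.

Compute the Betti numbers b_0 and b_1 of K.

b_0 = 1, b_1 = 1.

K has 3 vertices, 3 edges.
rank ∂_0 = 0, rank ∂_1 = 2 ⇒ b_0 = 3 − 0 − 2 = 1; all invariant factors of ∂_1 are 1 so no torsion. So H_0 ≅ Z.
rank ∂_1 = 2, rank ∂_2 = 0 ⇒ b_1 = 3 − 2 − 0 = 1. So H_1 ≅ Z.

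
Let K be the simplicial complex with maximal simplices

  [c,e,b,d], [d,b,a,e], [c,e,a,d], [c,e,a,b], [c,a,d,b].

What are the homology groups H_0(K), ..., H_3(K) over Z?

Order the vertices as a < b < c < d < e. Listing each simplex with vertices in this order, K has dimension 3 with simplices:

  0-simplices (5): a, b, c, d, e
  1-simplices (10): ab, ac, ad, ae, bc, bd, be, cd, ce, de
  2-simplices (10): abc, abd, abe, acd, ace, ade, bcd, bce, bde, cde
  3-simplices (5): abcd, abce, abde, acde, bcde

giving chain groups C_0 ≅ Z^5, C_1 ≅ Z^10, C_2 ≅ Z^10, C_3 ≅ Z^5.

Boundary ∂_1: C_1 → C_0 sends each edge [p,q] (with p < q) to q − p. For instance
  ∂bc = c − b.
As a 5×10 matrix over Z this has rank 4, with invariant factors (1,1,1,1).

The boundary map ∂_2: C_2 → C_1 acts by ∂[p,q,r] = [q,r] − [p,r] + [p,q]. For instance
  ∂ace = ce − ae + ac,
  ∂bde = de − be + bd.
As a 10×10 matrix over Z this has rank 6, with invariant factors (1,1,1,1,1,1).

The boundary map ∂_3: C_3 → C_2 sends each 3-simplex σ to the alternating sum Σ_i (−1)^i (σ with its i-th vertex removed). For instance
  ∂bcde = cde − bde + bce − bcd,
  ∂acde = cde − ade + ace − acd.
As a 10×5 matrix over Z this has rank 4, with invariant factors (1,1,1,1).

Now H_k = ker ∂_k / im ∂_{k+1}, so:

  H_0: rank C_0 − rank ∂_1 = 5 − 4 = 1, and the invariant factors of ∂_1 are all 1, so H_0 = Z.
  H_1: rank ker ∂_1 − rank ∂_2 = (10 − 4) − 6 = 0, and the invariant factors of ∂_2 are all 1, so H_1 = 0.
  H_2: rank ker ∂_2 − rank ∂_3 = (10 − 6) − 4 = 0, and the invariant factors of ∂_3 are all 1, so H_2 = 0.
  H_3: rank ker ∂_3 − rank ∂_4 = (5 − 4) − 0 = 1, and there is no ∂_4, so H_3 = Z.

As a check, the Euler characteristic is 5 − 10 + 10 − 5 = 0, which agrees with 1 − 0 + 0 − 1 = 0.

H_0 ≅ Z,  H_1 = 0,  H_2 = 0,  H_3 ≅ Z.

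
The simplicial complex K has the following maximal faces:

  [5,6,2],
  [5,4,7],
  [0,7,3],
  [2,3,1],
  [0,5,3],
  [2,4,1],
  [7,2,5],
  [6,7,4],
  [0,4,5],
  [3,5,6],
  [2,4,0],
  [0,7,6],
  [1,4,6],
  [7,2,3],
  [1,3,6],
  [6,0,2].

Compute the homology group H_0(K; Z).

K has 8 vertices, 24 edges, 16 triangles.
rank ∂_0 = 0, rank ∂_1 = 7 ⇒ b_0 = 8 − 0 − 7 = 1; all invariant factors of ∂_1 are 1 so no torsion. So H_0 = Z.

H_0 ≅ Z.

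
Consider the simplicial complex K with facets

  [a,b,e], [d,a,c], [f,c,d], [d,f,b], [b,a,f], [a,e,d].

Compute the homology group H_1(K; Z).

H_1 = Z.

Order the vertices as a < b < c < d < e < f. Listing each simplex with vertices in this order, K has dimension 2 with simplices:

  0-simplices (6): a, b, c, d, e, f
  1-simplices (12): ab, ac, ad, ae, af, bd, be, bf, cd, cf, de, df
  2-simplices (6): abe, abf, acd, ade, bdf, cdf

so the chain groups are C_0 ≅ Z^6, C_1 ≅ Z^12, C_2 ≅ Z^6.

∂_1: C_1 → C_0 sends each edge [p,q] (with p < q) to q − p. For instance
  ∂be = e − b.
The resulting 6×12 matrix has rank 5, and its Smith normal form has invariant factors (1,1,1,1,1).

∂_2: C_2 → C_1 acts by ∂[p,q,r] = [q,r] − [p,r] + [p,q]. For instance
  ∂bdf = df − bf + bd,
  ∂abf = bf − af + ab.
The resulting 12×6 matrix has rank 6, and its Smith normal form has invariant factors (1,1,1,1,1,1).

Reading off H_k = ker ∂_k / im ∂_{k+1}:

  H_1: rank ker ∂_1 − rank ∂_2 = (12 − 5) − 6 = 1, and the invariant factors of ∂_2 are all 1, so H_1 = Z.

(K is a triangulation of the cylinder S^1 x I.)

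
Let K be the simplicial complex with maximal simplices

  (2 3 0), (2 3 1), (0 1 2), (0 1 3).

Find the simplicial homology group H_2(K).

H_2 = Z.

Order the vertices as 0 < 1 < 2 < 3. Listing each simplex with vertices in this order, K has dimension 2 with simplices:

  0-simplices (4): [0], [1], [2], [3]
  1-simplices (6): [0,1], [0,2], [0,3], [1,2], [1,3], [2,3]
  2-simplices (4): [0,1,2], [0,1,3], [0,2,3], [1,2,3]

Hence C_0 ≅ Z^4, C_1 ≅ Z^6, C_2 ≅ Z^4.

∂_1: C_1 → C_0 sends each edge [p,q] (with p < q) to q − p.
The resulting 4×6 matrix has rank 3, and its Smith normal form has invariant factors (1,1,1).

The boundary map ∂_2: C_2 → C_1 maps a triangle to the signed sum of its edges. For instance
  ∂[0,1,2] = [1,2] − [0,2] + [0,1],
  ∂[1,2,3] = [2,3] − [1,3] + [1,2].
The 6×4 boundary matrix has rank 3 and Smith normal form diag(1,1,1).

Computing H_k = (kernel of ∂_k) / (image of ∂_{k+1}):

  H_2: rank ker ∂_2 − rank ∂_3 = (4 − 3) − 0 = 1, and there is no ∂_3, so H_2 = Z.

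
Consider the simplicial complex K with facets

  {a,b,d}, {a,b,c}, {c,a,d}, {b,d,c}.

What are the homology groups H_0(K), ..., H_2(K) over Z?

We work with the vertex ordering a < b < c < d. The simplices of K, each written with vertices in increasing order, are:

  0-simplices (4): a, b, c, d
  1-simplices (6): ab, ac, ad, bc, bd, cd
  2-simplices (4): abc, abd, acd, bcd

Hence C_0 ≅ Z^4, C_1 ≅ Z^6, C_2 ≅ Z^4.

Boundary ∂_1: C_1 → C_0 is given by ∂[p,q] = [q] − [p]. For instance
  ∂ac = c − a.
The 4×6 boundary matrix has rank 3 and Smith normal form diag(1,1,1).

∂_2: C_2 → C_1 sends each 2-simplex [p,q,r] to [q,r] − [p,r] + [p,q]. For instance
  ∂abd = bd − ad + ab,
  ∂acd = cd − ad + ac.
This gives a 6×4 integer matrix of rank 3; reducing to Smith normal form yields diagonal entries (1,1,1).

From H_k ≅ ker(∂_k) / im(∂_{k+1}) we obtain:

  H_0: rank C_0 − rank ∂_1 = 4 − 3 = 1, and the invariant factors of ∂_1 are all 1, so H_0 = Z.
  H_1: rank ker ∂_1 − rank ∂_2 = (6 − 3) − 3 = 0, and the invariant factors of ∂_2 are all 1, so H_1 = 0.
  H_2: rank ker ∂_2 − rank ∂_3 = (4 − 3) − 0 = 1, and there is no ∂_3, so H_2 = Z.

H_0 ≅ Z,  H_1 = 0,  H_2 ≅ Z.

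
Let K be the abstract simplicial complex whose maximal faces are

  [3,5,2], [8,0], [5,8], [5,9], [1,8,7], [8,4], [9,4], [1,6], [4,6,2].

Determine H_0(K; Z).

H_0 ≅ Z.

Take the total order 0 < 1 < 2 < 3 < 4 < 5 < 6 < 7 < 8 < 9 on the vertex set. Then K (dimension 2) consists of the simplices:

  0-simplices (10): [0], [1], [2], [3], [4], [5], [6], [7], [8], [9]
  1-simplices (15): [0,8], [1,6], [1,7], [1,8], [2,3], [2,4], [2,5], [2,6], [3,5], [4,6], [4,8], [4,9], [5,8], [5,9], [7,8]
  2-simplices (3): [1,7,8], [2,3,5], [2,4,6]

so the chain groups are C_0 ≅ Z^10, C_1 ≅ Z^15, C_2 ≅ Z^3.

Boundary ∂_1: C_1 → C_0 maps an edge to its endpoints' difference, ∂[p,q] = q − p. For instance
  ∂[2,6] = [6] − [2].
As a 10×15 matrix over Z this has rank 9, with invariant factors (1,1,1,1,1,1,1,1,1).

The boundary map ∂_2: C_2 → C_1 acts by ∂[p,q,r] = [q,r] − [p,r] + [p,q]. For instance
  ∂[2,4,6] = [4,6] − [2,6] + [2,4],
  ∂[1,7,8] = [7,8] − [1,8] + [1,7].
This gives a 15×3 integer matrix of rank 3; reducing to Smith normal form yields diagonal entries (1,1,1).

Computing H_k = (kernel of ∂_k) / (image of ∂_{k+1}):

  H_0: rank C_0 − rank ∂_1 = 10 − 9 = 1, and the invariant factors of ∂_1 are all 1, so H_0 ≅ Z.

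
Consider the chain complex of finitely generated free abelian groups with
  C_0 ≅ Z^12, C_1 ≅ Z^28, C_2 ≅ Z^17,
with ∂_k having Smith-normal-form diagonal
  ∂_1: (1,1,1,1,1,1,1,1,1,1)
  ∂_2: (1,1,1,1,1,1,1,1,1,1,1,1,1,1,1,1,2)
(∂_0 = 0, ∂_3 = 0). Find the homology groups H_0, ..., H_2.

H_0: b_0 = 12 − 0 − 10 = 2; torsion from ∂_1 factors > 1: none. So H_0 = Z^2.
H_1: b_1 = 28 − 10 − 17 = 1; torsion from ∂_2 factors > 1: [2]. So H_1 = Z ⊕ Z/2Z.
H_2: b_2 = 17 − 17 − 0 = 0; torsion from ∂_3 factors > 1: none. So H_2 = 0.

H_0 = Z^2,  H_1 = Z ⊕ Z/2Z,  H_2 = 0.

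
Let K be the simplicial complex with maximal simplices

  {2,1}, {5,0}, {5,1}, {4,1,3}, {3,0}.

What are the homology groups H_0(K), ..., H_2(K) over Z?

H_0 ≅ Z,  H_1 ≅ Z,  H_2 = 0.

Fix the vertex order 0 < 1 < 2 < 3 < 4 < 5 and write every simplex with vertices in increasing order. Then dim K = 2 and the simplices of K are:

  0-simplices (6): [0], [1], [2], [3], [4], [5]
  1-simplices (7): [0,3], [0,5], [1,2], [1,3], [1,4], [1,5], [3,4]
  2-simplices (1): [1,3,4]

Hence C_0 ≅ Z^6, C_1 ≅ Z^7, C_2 ≅ Z^1.

The boundary map ∂_1: C_1 → C_0 sends each edge [p,q] (with p < q) to q − p.
This gives a 6×7 integer matrix of rank 5; reducing to Smith normal form yields diagonal entries (1,1,1,1,1).

The boundary map ∂_2: C_2 → C_1 maps a triangle to the signed sum of its edges. For instance
  ∂[1,3,4] = [3,4] − [1,4] + [1,3].
As a 7×1 matrix over Z this has rank 1, with invariant factors (1).

Now H_k = ker ∂_k / im ∂_{k+1}, so:

  H_0: rank C_0 − rank ∂_1 = 6 − 5 = 1, and the invariant factors of ∂_1 are all 1, so H_0 = Z.
  H_1: rank ker ∂_1 − rank ∂_2 = (7 − 5) − 1 = 1, and the invariant factors of ∂_2 are all 1, so H_1 = Z.
  H_2: rank ker ∂_2 − rank ∂_3 = (1 − 1) − 0 = 0, and there is no ∂_3, so H_2 = 0.

As a check, the Euler characteristic is 6 − 7 + 1 = 0, which agrees with 1 − 1 + 0 = 0.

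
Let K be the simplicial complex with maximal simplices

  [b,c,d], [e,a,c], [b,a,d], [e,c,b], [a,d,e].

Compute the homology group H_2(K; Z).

We work with the vertex ordering a < b < c < d < e. The simplices of K, each written with vertices in increasing order, are:

  0-simplices (5): a, b, c, d, e
  1-simplices (10): ab, ac, ad, ae, bc, bd, be, cd, ce, de
  2-simplices (5): abd, ace, ade, bcd, bce

Hence C_0 ≅ Z^5, C_1 ≅ Z^10, C_2 ≅ Z^5.

∂_1: C_1 → C_0 is given by ∂[p,q] = [q] − [p]. For instance
  ∂ac = c − a.
As a 5×10 matrix over Z this has rank 4, with invariant factors (1,1,1,1).

The boundary map ∂_2: C_2 → C_1 maps a triangle to the signed sum of its edges. For instance
  ∂bcd = cd − bd + bc,
  ∂ade = de − ae + ad.
The resulting 10×5 matrix has rank 5, and its Smith normal form has invariant factors (1,1,1,1,1).

Computing H_k = (kernel of ∂_k) / (image of ∂_{k+1}):

  H_2: rank ker ∂_2 − rank ∂_3 = (5 − 5) − 0 = 0, and there is no ∂_3, so H_2 = 0.

(K is a triangulation of the Möbius band.)

H_2 ≅ 0.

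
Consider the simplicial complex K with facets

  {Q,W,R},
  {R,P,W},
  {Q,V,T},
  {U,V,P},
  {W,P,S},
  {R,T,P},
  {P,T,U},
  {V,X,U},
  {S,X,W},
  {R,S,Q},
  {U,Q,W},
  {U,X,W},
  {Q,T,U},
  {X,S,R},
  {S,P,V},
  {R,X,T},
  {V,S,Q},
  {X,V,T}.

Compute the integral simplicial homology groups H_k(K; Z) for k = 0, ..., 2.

Take the total order P < Q < R < S < T < U < V < W < X on the vertex set. Then K (dimension 2) consists of the simplices:

  0-simplices (9): P, Q, R, S, T, U, V, W, X
  1-simplices (27): PR, PS, PT, PU, PV, PW, QR, QS, QT, QU, QV, QW, RS, RT, RW, RX, SV, SW, SX, TU, TV, TX, UV, UW, UX, VX, WX
  2-simplices (18): PRT, PRW, PSV, PSW, PTU, PUV, QRS, QRW, QSV, QTU, QTV, QUW, RSX, RTX, SWX, TVX, UVX, UWX

so the chain groups are C_0 ≅ Z^9, C_1 ≅ Z^27, C_2 ≅ Z^18.

∂_1: C_1 → C_0 maps an edge to its endpoints' difference, ∂[p,q] = q − p. For instance
  ∂SW = W − S.
The resulting 9×27 matrix has rank 8, and its Smith normal form has invariant factors (1,1,1,1,1,1,1,1).

∂_2: C_2 → C_1 sends each 2-simplex [p,q,r] to [q,r] − [p,r] + [p,q]. For instance
  ∂QTV = TV − QV + QT,
  ∂UWX = WX − UX + UW.
The 27×18 boundary matrix has rank 18 and Smith normal form diag(1,1,1,1,1,1,1,1,1,1,1,1,1,1,1,1,1,2).

Now H_k = ker ∂_k / im ∂_{k+1}, so:

  H_0: rank C_0 − rank ∂_1 = 9 − 8 = 1, and the invariant factors of ∂_1 are all 1, so H_0 ≅ Z.
  H_1: rank ker ∂_1 − rank ∂_2 = (27 − 8) − 18 = 1, and ∂_2 has invariant factor 2 > 1, so H_1 ≅ Z ⊕ Z/2.
  H_2: rank ker ∂_2 − rank ∂_3 = (18 − 18) − 0 = 0, and there is no ∂_3, so H_2 ≅ 0.

(K is a triangulation of the Klein bottle.)

H_0 ≅ Z,  H_1 ≅ Z ⊕ Z/2,  H_2 = 0.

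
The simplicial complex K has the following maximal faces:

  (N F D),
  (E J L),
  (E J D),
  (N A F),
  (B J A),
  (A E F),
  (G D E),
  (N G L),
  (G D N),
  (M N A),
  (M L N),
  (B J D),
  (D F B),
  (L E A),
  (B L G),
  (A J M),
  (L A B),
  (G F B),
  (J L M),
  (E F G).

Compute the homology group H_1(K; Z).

K has 10 vertices, 30 edges, 20 triangles.
rank ∂_1 = 9, rank ∂_2 = 20 ⇒ b_1 = 30 − 9 − 20 = 1; ∂_2 has invariant factor(s) [2] giving torsion. So H_1 = Z × Z/2.

H_1 = Z × Z/2.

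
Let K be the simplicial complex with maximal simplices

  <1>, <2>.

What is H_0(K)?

H_0 ≅ Z^2.

Fix the vertex order 1 < 2 and write every simplex with vertices in increasing order. Then dim K = 0 and the simplices of K are:

  0-simplices (2): [1], [2]

giving chain groups C_0 ≅ Z^2.

Computing H_k = (kernel of ∂_k) / (image of ∂_{k+1}):

  H_0: rank C_0 − rank ∂_1 = 2 − 0 = 2, and there is no ∂_1, so H_0 = Z^2.

(K is a triangulation of a set of 2 points.)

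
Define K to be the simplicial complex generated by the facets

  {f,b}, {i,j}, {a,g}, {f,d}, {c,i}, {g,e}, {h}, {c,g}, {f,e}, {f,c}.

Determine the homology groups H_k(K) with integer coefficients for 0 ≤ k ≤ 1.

K has 10 vertices, 9 edges.
rank ∂_0 = 0, rank ∂_1 = 8 ⇒ b_0 = 10 − 0 − 8 = 2; all invariant factors of ∂_1 are 1 so no torsion. So H_0 = Z^2.
rank ∂_1 = 8, rank ∂_2 = 0 ⇒ b_1 = 9 − 8 − 0 = 1. So H_1 = Z.

H_0 = Z^2,  H_1 = Z.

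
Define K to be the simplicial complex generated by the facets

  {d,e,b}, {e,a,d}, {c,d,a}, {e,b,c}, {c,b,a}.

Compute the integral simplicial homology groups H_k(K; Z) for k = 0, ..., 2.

H_0 = Z,  H_1 = Z,  H_2 = 0.

Take the total order a < b < c < d < e on the vertex set. Then K (dimension 2) consists of the simplices:

  0-simplices (5): a, b, c, d, e
  1-simplices (10): ab, ac, ad, ae, bc, bd, be, cd, ce, de
  2-simplices (5): abc, acd, ade, bce, bde

so the chain groups are C_0 ≅ Z^5, C_1 ≅ Z^10, C_2 ≅ Z^5.

∂_1: C_1 → C_0 sends each edge [p,q] (with p < q) to q − p. For instance
  ∂de = e − d.
As a 5×10 matrix over Z this has rank 4, with invariant factors (1,1,1,1).

∂_2: C_2 → C_1 sends each 2-simplex [p,q,r] to [q,r] − [p,r] + [p,q]. For instance
  ∂acd = cd − ad + ac,
  ∂abc = bc − ac + ab.
As a 10×5 matrix over Z this has rank 5, with invariant factors (1,1,1,1,1).

Computing H_k = (kernel of ∂_k) / (image of ∂_{k+1}):

  H_0: rank C_0 − rank ∂_1 = 5 − 4 = 1, and the invariant factors of ∂_1 are all 1, so H_0 ≅ Z.
  H_1: rank ker ∂_1 − rank ∂_2 = (10 − 4) − 5 = 1, and the invariant factors of ∂_2 are all 1, so H_1 ≅ Z.
  H_2: rank ker ∂_2 − rank ∂_3 = (5 − 5) − 0 = 0, and there is no ∂_3, so H_2 ≅ 0.

As a check, the Euler characteristic is 5 − 10 + 5 = 0, which agrees with 1 − 1 + 0 = 0.
(K is a triangulation of the Möbius band.)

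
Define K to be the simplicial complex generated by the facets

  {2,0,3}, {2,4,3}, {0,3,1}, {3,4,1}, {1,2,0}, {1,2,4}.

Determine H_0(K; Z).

H_0 = Z.

Fix the vertex order 0 < 1 < 2 < 3 < 4 and write every simplex with vertices in increasing order. Then dim K = 2 and the simplices of K are:

  0-simplices (5): [0], [1], [2], [3], [4]
  1-simplices (9): [0,1], [0,2], [0,3], [1,2], [1,3], [1,4], [2,3], [2,4], [3,4]
  2-simplices (6): [0,1,2], [0,1,3], [0,2,3], [1,2,4], [1,3,4], [2,3,4]

Hence C_0 ≅ Z^5, C_1 ≅ Z^9, C_2 ≅ Z^6.

Boundary ∂_1: C_1 → C_0 is given by ∂[p,q] = [q] − [p]. For instance
  ∂[0,1] = [1] − [0].
As a 5×9 matrix over Z this has rank 4, with invariant factors (1,1,1,1).

∂_2: C_2 → C_1 sends each 2-simplex [p,q,r] to [q,r] − [p,r] + [p,q]. For instance
  ∂[1,2,4] = [2,4] − [1,4] + [1,2],
  ∂[2,3,4] = [3,4] − [2,4] + [2,3].
This gives a 9×6 integer matrix of rank 5; reducing to Smith normal form yields diagonal entries (1,1,1,1,1).

Now H_k = ker ∂_k / im ∂_{k+1}, so:

  H_0: rank C_0 − rank ∂_1 = 5 − 4 = 1, and the invariant factors of ∂_1 are all 1, so H_0 = Z.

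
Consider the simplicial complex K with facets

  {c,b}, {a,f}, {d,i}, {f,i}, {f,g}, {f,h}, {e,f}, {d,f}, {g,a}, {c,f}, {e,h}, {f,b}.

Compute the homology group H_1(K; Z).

H_1 ≅ Z^4.

K has 9 vertices, 12 edges.
rank ∂_1 = 8, rank ∂_2 = 0 ⇒ b_1 = 12 − 8 − 0 = 4. So H_1 = Z^4.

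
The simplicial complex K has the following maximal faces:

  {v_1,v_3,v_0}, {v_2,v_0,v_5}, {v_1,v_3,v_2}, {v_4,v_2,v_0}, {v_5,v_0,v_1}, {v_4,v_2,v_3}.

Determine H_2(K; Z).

H_2 = 0.

Fix the vertex order v_0 < v_1 < v_2 < v_3 < v_4 < v_5 and write every simplex with vertices in increasing order. Then dim K = 2 and the simplices of K are:

  0-simplices (6): [v_0], [v_1], [v_2], [v_3], [v_4], [v_5]
  1-simplices (12): [v_0,v_1], [v_0,v_2], [v_0,v_3], [v_0,v_4], [v_0,v_5], [v_1,v_2], [v_1,v_3], [v_1,v_5], [v_2,v_3], [v_2,v_4], [v_2,v_5], [v_3,v_4]
  2-simplices (6): [v_0,v_1,v_3], [v_0,v_1,v_5], [v_0,v_2,v_4], [v_0,v_2,v_5], [v_1,v_2,v_3], [v_2,v_3,v_4]

Hence C_0 ≅ Z^6, C_1 ≅ Z^12, C_2 ≅ Z^6.

Boundary ∂_1: C_1 → C_0 sends each edge [p,q] (with p < q) to q − p. For instance
  ∂[v_2,v_4] = [v_4] − [v_2].
This gives a 6×12 integer matrix of rank 5; reducing to Smith normal form yields diagonal entries (1,1,1,1,1).

The boundary map ∂_2: C_2 → C_1 maps a triangle to the signed sum of its edges. For instance
  ∂[v_0,v_1,v_5] = [v_1,v_5] − [v_0,v_5] + [v_0,v_1],
  ∂[v_0,v_2,v_5] = [v_2,v_5] − [v_0,v_5] + [v_0,v_2].
The resulting 12×6 matrix has rank 6, and its Smith normal form has invariant factors (1,1,1,1,1,1).

Now H_k = ker ∂_k / im ∂_{k+1}, so:

  H_2: rank ker ∂_2 − rank ∂_3 = (6 − 6) − 0 = 0, and there is no ∂_3, so H_2 ≅ 0.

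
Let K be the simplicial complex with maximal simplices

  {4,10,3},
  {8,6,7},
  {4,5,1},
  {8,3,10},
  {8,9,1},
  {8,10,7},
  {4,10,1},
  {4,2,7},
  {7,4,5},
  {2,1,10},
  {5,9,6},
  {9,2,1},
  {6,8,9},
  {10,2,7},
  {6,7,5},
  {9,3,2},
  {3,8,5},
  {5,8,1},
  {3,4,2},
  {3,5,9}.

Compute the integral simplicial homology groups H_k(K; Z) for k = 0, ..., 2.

Take the total order 1 < 2 < 3 < 4 < 5 < 6 < 7 < 8 < 9 < 10 on the vertex set. Then K (dimension 2) consists of the simplices:

  0-simplices (10): [1], [2], [3], [4], [5], [6], [7], [8], [9], [10]
  1-simplices (30): (30 of them)
  2-simplices (20): (20 of them)

giving chain groups C_0 ≅ Z^10, C_1 ≅ Z^30, C_2 ≅ Z^20.

The boundary map ∂_1: C_1 → C_0 is given by ∂[p,q] = [q] − [p]. For instance
  ∂[1,9] = [9] − [1].
As a 10×30 matrix over Z this has rank 9, with invariant factors (1,1,1,1,1,1,1,1,1).

The boundary map ∂_2: C_2 → C_1 acts by ∂[p,q,r] = [q,r] − [p,r] + [p,q]. For instance
  ∂[3,5,9] = [5,9] − [3,9] + [3,5],
  ∂[2,4,7] = [4,7] − [2,7] + [2,4].
The 30×20 boundary matrix has rank 20 and Smith normal form diag(1,1,1,1,1,1,1,1,1,1,1,1,1,1,1,1,1,1,1,2).

Now H_k = ker ∂_k / im ∂_{k+1}, so:

  H_0: rank C_0 − rank ∂_1 = 10 − 9 = 1, and the invariant factors of ∂_1 are all 1, so H_0 = Z.
  H_1: rank ker ∂_1 − rank ∂_2 = (30 − 9) − 20 = 1, and ∂_2 has invariant factor 2 > 1, so H_1 = Z ⊕ Z/2.
  H_2: rank ker ∂_2 − rank ∂_3 = (20 − 20) − 0 = 0, and there is no ∂_3, so H_2 = 0.

(K is a triangulation of the Klein bottle.)

H_0 = Z,  H_1 = Z ⊕ Z/2,  H_2 = 0.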